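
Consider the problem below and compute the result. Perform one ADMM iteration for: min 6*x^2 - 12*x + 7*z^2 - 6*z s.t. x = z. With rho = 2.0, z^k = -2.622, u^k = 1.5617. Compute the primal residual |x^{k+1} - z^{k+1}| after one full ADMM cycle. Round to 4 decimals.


ADMM iteration with rho = 2.0, z^k = -2.622, u^k = 1.5617
Step 1: x-update.
Minimize 6*x^2 - 12*x + (2.0/2)*(x + 2.622 + 1.5617)^2
FOC: (2*6 + 2.0)*x = 12 + 2.0*(-2.622 - 1.5617)
x^{k+1} = 0.2595
Step 2: z-update.
Minimize 7*z^2 - 6*z + (2.0/2)*(0.2595 - z + 1.5617)^2
FOC: (2*7 + 2.0)*z = 6 + 2.0*(0.2595 + 1.5617)
z^{k+1} = 0.6026
Step 3: u-update.
u^{k+1} = 1.5617 + 0.2595 - 0.6026 = 1.2185
Step 4: Primal residual = |0.2595 - 0.6026| = 0.3432


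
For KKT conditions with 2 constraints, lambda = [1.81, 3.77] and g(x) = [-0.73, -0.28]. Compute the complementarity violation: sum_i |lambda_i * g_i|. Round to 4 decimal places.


KKT complementary slackness check:
lambda_1 * g_1 = 1.81 * -0.73 = -1.3213
lambda_2 * g_2 = 3.77 * -0.28 = -1.0556
Total violation = 1.3213 + 1.0556 = 2.3769


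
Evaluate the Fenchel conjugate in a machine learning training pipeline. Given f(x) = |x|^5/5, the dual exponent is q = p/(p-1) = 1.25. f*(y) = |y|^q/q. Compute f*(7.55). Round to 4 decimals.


The conjugate exponent q satisfies 1/p + 1/q = 1.
p = 5, so q = 5/(5 - 1) = 1.25
|y|^q = 7.55^1.25 = 12.5151
f*(7.55) = 12.5151 / 1.25 = 10.0121


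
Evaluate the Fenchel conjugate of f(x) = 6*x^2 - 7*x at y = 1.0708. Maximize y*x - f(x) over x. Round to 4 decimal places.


f*(y) = sup_x {y*x - a*x^2 - b*x} = sup_x {(y-b)*x - a*x^2}
FOC: (y - b) - 2a*x = 0 => x* = (y - b)/(2a)
x* = (1.0708 + 7)/(2*6) = 0.6726
f*(1.0708) = (y-b)^2/(4a) = (1.0708 + 7)^2/(4*6)
= 65.1378/24 = 2.7141


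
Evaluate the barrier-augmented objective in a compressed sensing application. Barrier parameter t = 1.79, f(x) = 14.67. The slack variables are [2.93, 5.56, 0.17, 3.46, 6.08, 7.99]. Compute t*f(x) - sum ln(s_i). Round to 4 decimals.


Step 1: Compute log-barrier.
ln values: [1.075, 1.7156, -1.772, 1.2413, 1.805, 2.0782]
phi = -(1.075 + 1.7156 - 1.772 + 1.2413 + 1.805 + 2.0782) = -6.1431
Step 2: Compute augmented objective.
t*f(x) = 1.79*14.67 = 26.2593
Total = 26.2593 - 6.1431 = 20.1162


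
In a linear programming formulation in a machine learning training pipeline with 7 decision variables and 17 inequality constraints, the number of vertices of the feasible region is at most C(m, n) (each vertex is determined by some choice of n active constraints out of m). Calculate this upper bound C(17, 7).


Each vertex corresponds to some choice of n active constraints out of m, so the number of vertices is at most C(m, n) = m! / (n!(m-n)!).
m = 17, n = 7
Numerator: 17 * 16 * 15 * 14 * 13 * 12 * 11
Denominator: 7! = 5040
C(17, 7) = 19448


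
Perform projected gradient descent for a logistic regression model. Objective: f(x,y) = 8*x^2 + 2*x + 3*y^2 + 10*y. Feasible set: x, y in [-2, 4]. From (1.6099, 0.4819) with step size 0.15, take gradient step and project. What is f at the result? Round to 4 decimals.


Step 1: Compute gradient at (1.6099, 0.4819).
grad_x = 2*8*1.6099 + 2 = 27.7584
grad_y = 2*3*0.4819 + 10 = 12.8914
Step 2: Gradient step.
x_raw = 1.6099 - 0.15*27.7584 = -2.5539
y_raw = 0.4819 - 0.15*12.8914 = -1.4518
Step 3: Project onto [-2, 4].
x_proj = clip(-2.5539) = -2.0
y_proj = clip(-1.4518) = -1.4518
Step 4: Evaluate f.
f(-2.0, -1.4518) = 19.8052


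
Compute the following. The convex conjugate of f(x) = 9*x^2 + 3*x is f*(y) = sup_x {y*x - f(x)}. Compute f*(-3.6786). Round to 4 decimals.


f*(y) = sup_x {y*x - a*x^2 - b*x} = sup_x {(y-b)*x - a*x^2}
FOC: (y - b) - 2a*x = 0 => x* = (y - b)/(2a)
x* = (-3.6786 - 3)/(2*9) = -0.371
f*(-3.6786) = (y-b)^2/(4a) = (-3.6786 - 3)^2/(4*9)
= 44.6037/36 = 1.239


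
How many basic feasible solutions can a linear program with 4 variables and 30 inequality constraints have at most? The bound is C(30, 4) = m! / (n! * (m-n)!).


Each vertex corresponds to some choice of n active constraints out of m, so the number of vertices is at most C(m, n) = m! / (n!(m-n)!).
m = 30, n = 4
Numerator: 30 * 29 * 28 * 27
Denominator: 4! = 24
C(30, 4) = 27405


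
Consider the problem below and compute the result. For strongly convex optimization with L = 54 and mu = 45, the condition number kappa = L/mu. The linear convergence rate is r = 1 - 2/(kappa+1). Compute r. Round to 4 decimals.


Step 1: Compute the condition number.
kappa = L/mu = 54/45 = 1.2
Step 2: Compute the convergence rate.
r = 1 - 2/(kappa + 1) = 1 - 2*mu/(L + mu) = (L - mu)/(L + mu) = 9/99 = 0.0909


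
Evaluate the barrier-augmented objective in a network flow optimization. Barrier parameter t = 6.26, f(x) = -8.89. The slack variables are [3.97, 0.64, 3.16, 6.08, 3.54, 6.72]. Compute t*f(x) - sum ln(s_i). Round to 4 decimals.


Step 1: Compute log-barrier.
ln values: [1.3788, -0.4463, 1.1506, 1.805, 1.2641, 1.9051]
phi = -(1.3788 - 0.4463 + 1.1506 + 1.805 + 1.2641 + 1.9051) = -7.0573
Step 2: Compute augmented objective.
t*f(x) = 6.26*-8.89 = -55.6514
Total = -55.6514 - 7.0573 = -62.7087


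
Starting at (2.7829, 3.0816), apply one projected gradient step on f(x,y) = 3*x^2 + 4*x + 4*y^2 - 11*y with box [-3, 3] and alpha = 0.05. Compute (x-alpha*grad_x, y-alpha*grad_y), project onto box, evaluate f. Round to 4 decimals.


Step 1: Compute gradient at (2.7829, 3.0816).
grad_x = 2*3*2.7829 + 4 = 20.6974
grad_y = 2*4*3.0816 - 11 = 13.6528
Step 2: Gradient step.
x_raw = 2.7829 - 0.05*20.6974 = 1.748
y_raw = 3.0816 - 0.05*13.6528 = 2.399
Step 3: Project onto [-3, 3].
x_proj = clip(1.748) = 1.748
y_proj = clip(2.399) = 2.399
Step 4: Evaluate f.
f(1.748, 2.399) = 12.7904


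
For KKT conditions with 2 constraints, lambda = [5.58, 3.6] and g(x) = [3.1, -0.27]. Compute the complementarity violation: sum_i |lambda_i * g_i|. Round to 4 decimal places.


KKT complementary slackness check:
lambda_1 * g_1 = 5.58 * 3.1 = 17.298
lambda_2 * g_2 = 3.6 * -0.27 = -0.972
Total violation = 17.298 + 0.972 = 18.27


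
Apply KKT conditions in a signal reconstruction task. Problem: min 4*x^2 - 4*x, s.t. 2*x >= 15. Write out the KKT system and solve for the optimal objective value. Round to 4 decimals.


Step 1: Try lambda = 0 (constraint inactive).
x_unc = 4/(2*4) = 0.5
Check: 2*0.5 = 1.0 < 15 -- violated!
Step 2: Constraint must be active: 2*x = 15
x* = 15/2 = 7.5
lambda = (2*4*7.5 - 4)/2 = 28.0
Step 3: Compute optimal value.
f(x*) = 4*7.5^2 - 4*7.5 = 195.0


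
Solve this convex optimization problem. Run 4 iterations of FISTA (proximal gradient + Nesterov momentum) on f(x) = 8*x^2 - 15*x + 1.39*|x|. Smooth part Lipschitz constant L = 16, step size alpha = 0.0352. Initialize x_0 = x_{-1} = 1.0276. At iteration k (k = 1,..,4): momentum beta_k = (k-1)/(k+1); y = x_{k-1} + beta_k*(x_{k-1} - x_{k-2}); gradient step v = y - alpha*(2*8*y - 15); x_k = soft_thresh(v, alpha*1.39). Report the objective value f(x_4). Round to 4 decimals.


FISTA on f(x) = 8*x^2 - 15*x + 1.39*|x|
L = 16, alpha = 0.0352
Iteration 1: beta = 0.0, y = 1.0276 + 0.0*(1.0276 - 1.0276) = 1.0276
  grad(y) = 1.4416, v = y - alpha*grad = 0.9769
  prox(v) = soft_thresh(0.9769, 0.0489) = 0.9279
Iteration 2: beta = 0.3333, y = 0.9279 + 0.3333*(0.9279 - 1.0276) = 0.8947
  grad(y) = -0.6847, v = y - alpha*grad = 0.9188
  prox(v) = soft_thresh(0.9188, 0.0489) = 0.8699
Iteration 3: beta = 0.5, y = 0.8699 + 0.5*(0.8699 - 0.9279) = 0.8409
  grad(y) = -1.5463, v = y - alpha*grad = 0.8953
  prox(v) = soft_thresh(0.8953, 0.0489) = 0.8464
Iteration 4: beta = 0.6, y = 0.8464 + 0.6*(0.8464 - 0.8699) = 0.8322
  grad(y) = -1.6841, v = y - alpha*grad = 0.8915
  prox(v) = soft_thresh(0.8915, 0.0489) = 0.8426
f(x_4) = 8*0.8426^2 - 15*0.8426 + 1.39*|0.8426| = -5.788


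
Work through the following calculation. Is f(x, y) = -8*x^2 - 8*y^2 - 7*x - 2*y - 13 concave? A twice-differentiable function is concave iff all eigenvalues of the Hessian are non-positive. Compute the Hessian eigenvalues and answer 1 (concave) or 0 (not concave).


The Hessian of f(x,y) = -8*x^2 - 8*y^2 - 7*x - 2*y - 13 is:
H = [[-16, 0], [0, -16]]
Trace = -16 - 16 = -32
Determinant = -16*-16 - (0)^2 = 256
Discriminant = (-32)^2 - 4*256 = 0.0
Eigenvalues: lambda_1 = -16.0, lambda_2 = -16.0
The function is concave.

1


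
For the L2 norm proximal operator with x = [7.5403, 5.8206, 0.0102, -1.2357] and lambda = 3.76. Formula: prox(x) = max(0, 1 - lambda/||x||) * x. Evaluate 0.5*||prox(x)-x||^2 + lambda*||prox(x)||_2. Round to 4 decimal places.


Step 1: Compute ||x||.
||x|| = 9.6053
Step 2: Compute scaling factor.
scale = max(0, 1 - 3.76/9.6053) = 0.6086
Step 3: prox(x) = [4.5887, 3.5421, 0.0062, -0.752]
||prox(x)|| = 5.8453
Step 4: Proximal objective.
0.5*||prox-x||^2 = 7.0688
lambda*||prox|| = 21.9783
Total = 29.0473


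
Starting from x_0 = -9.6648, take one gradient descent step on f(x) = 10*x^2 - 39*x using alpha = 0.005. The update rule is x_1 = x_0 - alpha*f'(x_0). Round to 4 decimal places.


We compute the gradient at x_0 and apply the update.
f'(x) = 20*x - 39
f'(-9.6648) = 20*-9.6648 - 39 = -232.296
x_1 = -9.6648 - 0.005*-232.296 = -8.5033


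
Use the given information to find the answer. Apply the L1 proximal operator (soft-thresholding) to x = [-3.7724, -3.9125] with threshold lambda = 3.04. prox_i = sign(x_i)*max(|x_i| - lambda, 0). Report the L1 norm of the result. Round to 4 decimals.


Soft-thresholding with lambda = 3.04:
prox(-3.7724) = sign(-3.7724)*max(|-3.7724| - 3.04, 0) = -0.7324
prox(-3.9125) = sign(-3.9125)*max(|-3.9125| - 3.04, 0) = -0.8725
prox(x) = [-0.7324, -0.8725]
||prox(x)||_1 = 0.7324 + 0.8725 = 1.6049


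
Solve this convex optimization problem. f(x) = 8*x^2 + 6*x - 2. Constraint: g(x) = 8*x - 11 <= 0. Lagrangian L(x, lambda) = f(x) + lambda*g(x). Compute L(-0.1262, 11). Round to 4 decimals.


Step 1: Evaluate f(x).
f(-0.1262) = 8*(-0.1262)^2 + 6*(-0.1262) - 2 = -2.6298
Step 2: Evaluate g(x).
g(-0.1262) = 8*-0.1262 - 11 = -12.0096
Step 3: Compute Lagrangian.
L = -2.6298 + 11*-12.0096 = -134.7354


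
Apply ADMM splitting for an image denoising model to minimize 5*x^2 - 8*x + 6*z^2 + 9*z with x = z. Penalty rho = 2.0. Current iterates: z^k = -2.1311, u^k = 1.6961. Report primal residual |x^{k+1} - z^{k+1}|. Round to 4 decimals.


ADMM iteration with rho = 2.0, z^k = -2.1311, u^k = 1.6961
Step 1: x-update.
Minimize 5*x^2 - 8*x + (2.0/2)*(x + 2.1311 + 1.6961)^2
FOC: (2*5 + 2.0)*x = 8 + 2.0*(-2.1311 - 1.6961)
x^{k+1} = 0.0288
Step 2: z-update.
Minimize 6*z^2 + 9*z + (2.0/2)*(0.0288 - z + 1.6961)^2
FOC: (2*6 + 2.0)*z = -9 + 2.0*(0.0288 + 1.6961)
z^{k+1} = -0.3964
Step 3: u-update.
u^{k+1} = 1.6961 + 0.0288 + 0.3964 = 2.1213
Step 4: Primal residual = |0.0288 + 0.3964| = 0.4252


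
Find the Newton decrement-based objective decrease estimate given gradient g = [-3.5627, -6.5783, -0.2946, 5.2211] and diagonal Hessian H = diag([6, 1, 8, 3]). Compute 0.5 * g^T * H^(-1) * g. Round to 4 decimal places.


Step 1: H is diagonal, so H^(-1) * g = [-0.5938, -6.5783, -0.0368, 1.7404].
Step 2: g^T H^(-1) g = sum_i g_i^2 / H_ii
  = (-3.5627)^2/6 + (-6.5783)^2/1 + (-0.2946)^2/8 + (5.2211)^2/3
  = 2.1155 + 43.274 + 0.0108 + 9.0866 = 54.487
Step 3: Objective decrease = 0.5 * g^T H^(-1) g = 27.2435


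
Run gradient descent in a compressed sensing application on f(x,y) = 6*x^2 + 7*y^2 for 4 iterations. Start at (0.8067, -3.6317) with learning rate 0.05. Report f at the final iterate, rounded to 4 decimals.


Gradient descent on f(x,y) = 6*x^2 + 7*y^2.
Starting point: (0.8067, -3.6317), alpha = 0.05
Step 1: grad_x = 2*6*0.8067 = 9.6804, grad_y = 2*7*-3.6317 = -50.8438
  x_1 = 0.8067 - 0.05*9.6804 = 0.3227
  y_1 = -3.6317 - 0.05*-50.8438 = -1.0895
Step 2: grad_x = 2*6*0.3227 = 3.8722, grad_y = 2*7*-1.0895 = -15.2531
  x_2 = 0.3227 - 0.05*3.8722 = 0.1291
  y_2 = -1.0895 - 0.05*-15.2531 = -0.3269
Step 3: grad_x = 2*6*0.1291 = 1.5489, grad_y = 2*7*-0.3269 = -4.5759
  x_3 = 0.1291 - 0.05*1.5489 = 0.0516
  y_3 = -0.3269 - 0.05*-4.5759 = -0.0981
Step 4: grad_x = 2*6*0.0516 = 0.6195, grad_y = 2*7*-0.0981 = -1.3728
  x_4 = 0.0516 - 0.05*0.6195 = 0.0207
  y_4 = -0.0981 - 0.05*-1.3728 = -0.0294
f(0.0207, -0.0294) = 6*0.0207^2 + 7*(-0.0294)^2 = 0.0086


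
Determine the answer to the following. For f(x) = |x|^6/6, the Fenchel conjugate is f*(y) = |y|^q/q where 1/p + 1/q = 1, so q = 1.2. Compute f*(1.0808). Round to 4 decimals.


The conjugate exponent q satisfies 1/p + 1/q = 1.
p = 6, so q = 6/(6 - 1) = 1.2
|y|^q = 1.0808^1.2 = 1.0977
f*(1.0808) = 1.0977 / 1.2 = 0.9148


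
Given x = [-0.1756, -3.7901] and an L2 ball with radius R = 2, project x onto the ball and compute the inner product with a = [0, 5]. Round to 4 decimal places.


Step 1: Compute ||x|| (intermediates to 6 decimals).
||x|| = sqrt((-0.1756)^2 + (-3.7901)^2) = 3.794166
Step 2: Project.
Since ||x|| > R, scale = R/||x|| = 2/3.794166 = 0.527125, proj(x) = scale * x
proj(x) = [-0.092563, -1.997856]
Step 3: Dot product.
a^T * proj(x) = 0*(-0.092563) + 5*(-1.997856) = -9.9893


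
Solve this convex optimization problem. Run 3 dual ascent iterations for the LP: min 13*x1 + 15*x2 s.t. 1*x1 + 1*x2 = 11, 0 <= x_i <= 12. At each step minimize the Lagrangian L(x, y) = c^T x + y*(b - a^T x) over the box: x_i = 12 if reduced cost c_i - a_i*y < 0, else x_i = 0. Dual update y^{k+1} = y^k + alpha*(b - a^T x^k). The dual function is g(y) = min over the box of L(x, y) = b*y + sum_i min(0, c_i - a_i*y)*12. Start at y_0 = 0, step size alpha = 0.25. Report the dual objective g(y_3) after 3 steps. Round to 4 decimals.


Dual ascent for LP: min 13*x1 + 15*x2, 1*x1 + 1*x2 = 11, 0 <= x_i <= 12
Step 1: y^k = 0.0, reduced costs: (13.0, 15.0)
  x^k = (0.0, 0.0), subgradient = b - a^T x = 11.0
  y^{k+1} = 0.0 + 0.25*11.0 = 2.75
Step 2: y^k = 2.75, reduced costs: (10.25, 12.25)
  x^k = (0.0, 0.0), subgradient = b - a^T x = 11.0
  y^{k+1} = 2.75 + 0.25*11.0 = 5.5
Step 3: y^k = 5.5, reduced costs: (7.5, 9.5)
  x^k = (0.0, 0.0), subgradient = b - a^T x = 11.0
  y^{k+1} = 5.5 + 0.25*11.0 = 8.25
Dual objective at y_3 = 8.25: reduced costs (4.75, 6.75), box minimizer x = (0.0, 0.0)
g(y_3) = b*y + (c1 - a1*y)*x1 + (c2 - a2*y)*x2 = 11*8.25 + 4.75*0.0 + 6.75*0.0 = 90.75 + 0.0 + 0.0 = 90.75


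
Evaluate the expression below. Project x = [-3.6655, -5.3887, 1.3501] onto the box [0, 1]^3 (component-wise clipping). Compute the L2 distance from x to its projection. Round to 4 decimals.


Project each component onto [0, 1].
clip(-3.6655) = 0.0, clip(-5.3887) = 0.0, clip(1.3501) = 1.0
Projection = [0.0, 0.0, 1.0]
Squared diffs: [13.4359, 29.0381, 0.1226]
Distance = sqrt(42.5966) = 6.5266


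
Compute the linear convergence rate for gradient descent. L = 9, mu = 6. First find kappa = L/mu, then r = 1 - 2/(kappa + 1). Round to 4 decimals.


Step 1: Compute the condition number.
kappa = L/mu = 9/6 = 1.5
Step 2: Compute the convergence rate.
r = 1 - 2/(kappa + 1) = 1 - 2*mu/(L + mu) = (L - mu)/(L + mu) = 3/15 = 0.2


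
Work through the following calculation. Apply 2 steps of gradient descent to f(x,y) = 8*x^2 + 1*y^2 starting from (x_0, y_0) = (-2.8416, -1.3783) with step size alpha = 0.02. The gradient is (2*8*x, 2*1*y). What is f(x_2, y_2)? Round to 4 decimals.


Gradient descent on f(x,y) = 8*x^2 + 1*y^2.
Starting point: (-2.8416, -1.3783), alpha = 0.02
Step 1: grad_x = 2*8*-2.8416 = -45.4656, grad_y = 2*1*-1.3783 = -2.7566
  x_1 = -2.8416 - 0.02*-45.4656 = -1.9323
  y_1 = -1.3783 - 0.02*-2.7566 = -1.3232
Step 2: grad_x = 2*8*-1.9323 = -30.9166, grad_y = 2*1*-1.3232 = -2.6463
  x_2 = -1.9323 - 0.02*-30.9166 = -1.314
  y_2 = -1.3232 - 0.02*-2.6463 = -1.2702
f(-1.314, -1.2702) = 8*(-1.314)^2 + 1*(-1.2702)^2 = 15.4254


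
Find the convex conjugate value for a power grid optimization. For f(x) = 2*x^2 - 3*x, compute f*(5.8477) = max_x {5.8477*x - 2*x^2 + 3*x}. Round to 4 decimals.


f*(y) = sup_x {y*x - a*x^2 - b*x} = sup_x {(y-b)*x - a*x^2}
FOC: (y - b) - 2a*x = 0 => x* = (y - b)/(2a)
x* = (5.8477 + 3)/(2*2) = 2.2119
f*(5.8477) = (y-b)^2/(4a) = (5.8477 + 3)^2/(4*2)
= 78.2818/8 = 9.7852


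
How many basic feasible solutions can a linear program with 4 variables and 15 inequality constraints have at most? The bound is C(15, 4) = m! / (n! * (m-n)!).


Each vertex corresponds to some choice of n active constraints out of m, so the number of vertices is at most C(m, n) = m! / (n!(m-n)!).
m = 15, n = 4
Numerator: 15 * 14 * 13 * 12
Denominator: 4! = 24
C(15, 4) = 1365


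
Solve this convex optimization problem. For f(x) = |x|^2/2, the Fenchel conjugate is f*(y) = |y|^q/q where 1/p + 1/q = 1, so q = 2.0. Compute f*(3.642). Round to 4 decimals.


The conjugate exponent q satisfies 1/p + 1/q = 1.
p = 2, so q = 2/(2 - 1) = 2.0
|y|^q = 3.642^2.0 = 13.2642
f*(3.642) = 13.2642 / 2.0 = 6.6321


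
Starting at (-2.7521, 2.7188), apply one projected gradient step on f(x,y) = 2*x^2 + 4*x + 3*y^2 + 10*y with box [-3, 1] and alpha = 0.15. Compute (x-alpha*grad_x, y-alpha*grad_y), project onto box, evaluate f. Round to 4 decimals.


Step 1: Compute gradient at (-2.7521, 2.7188).
grad_x = 2*2*-2.7521 + 4 = -7.0084
grad_y = 2*3*2.7188 + 10 = 26.3128
Step 2: Gradient step.
x_raw = -2.7521 - 0.15*-7.0084 = -1.7008
y_raw = 2.7188 - 0.15*26.3128 = -1.2281
Step 3: Project onto [-3, 1].
x_proj = clip(-1.7008) = -1.7008
y_proj = clip(-1.2281) = -1.2281
Step 4: Evaluate f.
f(-1.7008, -1.2281) = -8.774


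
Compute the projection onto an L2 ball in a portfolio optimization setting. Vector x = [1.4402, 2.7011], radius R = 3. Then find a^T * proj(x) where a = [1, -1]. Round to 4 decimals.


Step 1: Compute ||x|| (intermediates to 6 decimals).
||x|| = sqrt(1.4402^2 + 2.7011^2) = 3.061065
Step 2: Project.
Since ||x|| > R, scale = R/||x|| = 3/3.061065 = 0.980051, proj(x) = scale * x
proj(x) = [1.411469, 2.647216]
Step 3: Dot product.
a^T * proj(x) = 1*1.411469 - 1*2.647216 = -1.2357


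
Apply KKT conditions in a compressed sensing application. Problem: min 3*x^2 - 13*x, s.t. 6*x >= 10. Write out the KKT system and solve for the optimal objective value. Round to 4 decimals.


Step 1: Try lambda = 0 (constraint inactive).
Stationarity: 2*3*x - 13 = 0
x* = 13/(2*3) = 13/6 = 2.1667 (rounded; the exact value 13/6 is used below)
Check constraint: 6*2.1667 = 13.0002 >= 10 -- satisfied.
Step 2: Compute optimal value.
f(x*) = 3*(13/6)^2 - 13*(13/6) = -14.0833


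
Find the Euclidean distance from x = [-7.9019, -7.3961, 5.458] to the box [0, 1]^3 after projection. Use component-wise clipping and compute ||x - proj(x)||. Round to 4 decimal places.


Project each component onto [0, 1].
clip(-7.9019) = 0.0, clip(-7.3961) = 0.0, clip(5.458) = 1.0
Projection = [0.0, 0.0, 1.0]
Squared diffs: [62.44, 54.7023, 19.8738]
Distance = sqrt(137.0161) = 11.7054


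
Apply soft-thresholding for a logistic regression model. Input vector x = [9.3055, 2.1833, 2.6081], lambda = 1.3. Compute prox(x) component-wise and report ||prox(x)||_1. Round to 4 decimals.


Soft-thresholding with lambda = 1.3:
prox(9.3055) = sign(9.3055)*max(|9.3055| - 1.3, 0) = 8.0055
prox(2.1833) = sign(2.1833)*max(|2.1833| - 1.3, 0) = 0.8833
prox(2.6081) = sign(2.6081)*max(|2.6081| - 1.3, 0) = 1.3081
prox(x) = [8.0055, 0.8833, 1.3081]
||prox(x)||_1 = 8.0055 + 0.8833 + 1.3081 = 10.1969


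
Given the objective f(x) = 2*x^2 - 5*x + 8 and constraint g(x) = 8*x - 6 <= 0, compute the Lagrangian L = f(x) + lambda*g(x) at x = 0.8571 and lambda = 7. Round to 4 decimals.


Step 1: Evaluate f(x).
f(0.8571) = 2*0.8571^2 - 5*0.8571 + 8 = 5.1837
Step 2: Evaluate g(x).
g(0.8571) = 8*0.8571 - 6 = 0.8568
Step 3: Compute Lagrangian.
L = 5.1837 + 7*0.8568 = 11.1813


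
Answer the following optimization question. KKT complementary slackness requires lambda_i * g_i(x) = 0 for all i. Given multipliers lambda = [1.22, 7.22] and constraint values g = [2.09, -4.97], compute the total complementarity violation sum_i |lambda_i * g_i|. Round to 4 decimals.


KKT complementary slackness check:
lambda_1 * g_1 = 1.22 * 2.09 = 2.5498
lambda_2 * g_2 = 7.22 * -4.97 = -35.8834
Total violation = 2.5498 + 35.8834 = 38.4332


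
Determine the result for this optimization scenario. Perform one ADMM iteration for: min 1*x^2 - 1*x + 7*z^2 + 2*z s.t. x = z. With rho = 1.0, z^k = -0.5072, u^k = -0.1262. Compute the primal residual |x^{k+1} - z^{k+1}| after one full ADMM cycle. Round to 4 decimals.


ADMM iteration with rho = 1.0, z^k = -0.5072, u^k = -0.1262
Step 1: x-update.
Minimize 1*x^2 - 1*x + (1.0/2)*(x + 0.5072 - 0.1262)^2
FOC: (2*1 + 1.0)*x = 1 + 1.0*(-0.5072 + 0.1262)
x^{k+1} = 0.2063
Step 2: z-update.
Minimize 7*z^2 + 2*z + (1.0/2)*(0.2063 - z - 0.1262)^2
FOC: (2*7 + 1.0)*z = -2 + 1.0*(0.2063 - 0.1262)
z^{k+1} = -0.128
Step 3: u-update.
u^{k+1} = -0.1262 + 0.2063 + 0.128 = 0.2081
Step 4: Primal residual = |0.2063 + 0.128| = 0.3343


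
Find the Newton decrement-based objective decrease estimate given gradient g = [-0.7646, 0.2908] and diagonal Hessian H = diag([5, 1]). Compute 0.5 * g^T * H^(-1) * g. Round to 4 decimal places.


Step 1: H is diagonal, so H^(-1) * g = [-0.1529, 0.2908].
Step 2: g^T H^(-1) g = sum_i g_i^2 / H_ii
  = (-0.7646)^2/5 + (0.2908)^2/1
  = 0.1169 + 0.0846 = 0.2015
Step 3: Objective decrease = 0.5 * g^T H^(-1) g = 0.1007


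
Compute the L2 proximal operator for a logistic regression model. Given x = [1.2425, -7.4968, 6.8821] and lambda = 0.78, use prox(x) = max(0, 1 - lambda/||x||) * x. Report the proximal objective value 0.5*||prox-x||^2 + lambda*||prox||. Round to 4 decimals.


Step 1: Compute ||x||.
||x|| = 10.2523
Step 2: Compute scaling factor.
scale = max(0, 1 - 0.78/10.2523) = 0.9239
Step 3: prox(x) = [1.148, -6.9264, 6.3585]
||prox(x)|| = 9.4723
Step 4: Proximal objective.
0.5*||prox-x||^2 = 0.3042
lambda*||prox|| = 7.3884
Total = 7.6926


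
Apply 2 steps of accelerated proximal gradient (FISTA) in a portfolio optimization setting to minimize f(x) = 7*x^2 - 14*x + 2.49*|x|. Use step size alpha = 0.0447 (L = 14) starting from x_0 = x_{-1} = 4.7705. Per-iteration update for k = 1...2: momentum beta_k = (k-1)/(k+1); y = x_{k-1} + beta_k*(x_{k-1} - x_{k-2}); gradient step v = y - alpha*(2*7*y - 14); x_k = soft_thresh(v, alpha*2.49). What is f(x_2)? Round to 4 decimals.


FISTA on f(x) = 7*x^2 - 14*x + 2.49*|x|
L = 14, alpha = 0.0447
Iteration 1: beta = 0.0, y = 4.7705 + 0.0*(4.7705 - 4.7705) = 4.7705
  grad(y) = 52.787, v = y - alpha*grad = 2.4109
  prox(v) = soft_thresh(2.4109, 0.1113) = 2.2996
Iteration 2: beta = 0.3333, y = 2.2996 + 0.3333*(2.2996 - 4.7705) = 1.476
  grad(y) = 6.6639, v = y - alpha*grad = 1.1781
  prox(v) = soft_thresh(1.1781, 0.1113) = 1.0668
f(x_2) = 7*1.0668^2 - 14*1.0668 + 2.49*|1.0668| = -4.3124


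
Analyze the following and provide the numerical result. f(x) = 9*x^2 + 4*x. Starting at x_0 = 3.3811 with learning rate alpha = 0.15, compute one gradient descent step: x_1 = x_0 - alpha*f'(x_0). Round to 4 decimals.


We compute the gradient at x_0 and apply the update.
f'(x) = 18*x + 4
f'(3.3811) = 18*3.3811 + 4 = 64.8598
x_1 = 3.3811 - 0.15*64.8598 = -6.3479


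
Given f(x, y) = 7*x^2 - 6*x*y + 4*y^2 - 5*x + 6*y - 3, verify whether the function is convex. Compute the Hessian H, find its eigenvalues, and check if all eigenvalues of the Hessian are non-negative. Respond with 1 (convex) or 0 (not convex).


The Hessian of f(x,y) = 7*x^2 - 6*x*y + 4*y^2 - 5*x + 6*y - 3 is:
H = [[14, -6], [-6, 8]]
Trace = 14 + 8 = 22
Determinant = 14*8 - (-6)^2 = 76
Discriminant = (22)^2 - 4*76 = 180.0
Eigenvalues: lambda_1 = 4.2918, lambda_2 = 17.7082
The function is convex.

1


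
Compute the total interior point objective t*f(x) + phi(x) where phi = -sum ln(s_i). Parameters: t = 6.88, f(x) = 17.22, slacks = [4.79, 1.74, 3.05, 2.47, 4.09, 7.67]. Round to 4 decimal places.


Step 1: Compute log-barrier.
ln values: [1.5665, 0.5539, 1.1151, 0.9042, 1.4085, 2.0373]
phi = -(1.5665 + 0.5539 + 1.1151 + 0.9042 + 1.4085 + 2.0373) = -7.5856
Step 2: Compute augmented objective.
t*f(x) = 6.88*17.22 = 118.4736
Total = 118.4736 - 7.5856 = 110.888


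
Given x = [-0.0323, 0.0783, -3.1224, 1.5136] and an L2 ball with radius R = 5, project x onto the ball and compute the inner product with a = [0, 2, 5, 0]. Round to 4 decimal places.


Step 1: Compute ||x|| (intermediates to 6 decimals).
||x|| = sqrt((-0.0323)^2 + 0.0783^2 + (-3.1224)^2 + 1.5136^2) = 3.470957
Step 2: Project.
Since ||x|| <= R, proj = x (no scaling needed).
proj(x) = [-0.0323, 0.0783, -3.1224, 1.5136]
Step 3: Dot product.
a^T * proj(x) = 0*(-0.0323) + 2*0.0783 + 5*(-3.1224) + 0*1.5136 = -15.4554


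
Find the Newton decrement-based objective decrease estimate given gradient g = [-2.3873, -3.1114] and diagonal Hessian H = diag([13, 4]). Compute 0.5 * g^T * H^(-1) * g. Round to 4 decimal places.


Step 1: H is diagonal, so H^(-1) * g = [-0.1836, -0.7779].
Step 2: g^T H^(-1) g = sum_i g_i^2 / H_ii
  = (-2.3873)^2/13 + (-3.1114)^2/4
  = 0.4384 + 2.4202 = 2.8586
Step 3: Objective decrease = 0.5 * g^T H^(-1) g = 1.4293


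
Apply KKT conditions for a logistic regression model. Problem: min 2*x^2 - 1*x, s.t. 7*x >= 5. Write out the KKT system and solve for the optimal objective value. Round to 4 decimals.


Step 1: Try lambda = 0 (constraint inactive).
x_unc = 1/(2*2) = 0.25
Check: 7*0.25 = 1.75 < 5 -- violated!
Step 2: Constraint must be active: 7*x = 5
x* = 5/7 = 0.7143 (rounded; the exact value 5/7 is used below)
lambda = (2*2*(5/7) - 1)/7 = 0.2653
Step 3: Compute optimal value.
f(x*) = 2*(5/7)^2 - 1*(5/7) = 0.3061


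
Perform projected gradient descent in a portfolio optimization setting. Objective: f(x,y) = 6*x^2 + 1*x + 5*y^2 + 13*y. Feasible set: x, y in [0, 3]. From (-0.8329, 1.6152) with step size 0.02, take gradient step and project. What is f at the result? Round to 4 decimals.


Step 1: Compute gradient at (-0.8329, 1.6152).
grad_x = 2*6*-0.8329 + 1 = -8.9948
grad_y = 2*5*1.6152 + 13 = 29.152
Step 2: Gradient step.
x_raw = -0.8329 - 0.02*-8.9948 = -0.653
y_raw = 1.6152 - 0.02*29.152 = 1.0322
Step 3: Project onto [0, 3].
x_proj = clip(-0.653) = 0.0
y_proj = clip(1.0322) = 1.0322
Step 4: Evaluate f.
f(0.0, 1.0322) = 18.7449


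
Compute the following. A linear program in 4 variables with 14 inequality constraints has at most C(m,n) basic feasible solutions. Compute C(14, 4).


Each vertex corresponds to some choice of n active constraints out of m, so the number of vertices is at most C(m, n) = m! / (n!(m-n)!).
m = 14, n = 4
Numerator: 14 * 13 * 12 * 11
Denominator: 4! = 24
C(14, 4) = 1001


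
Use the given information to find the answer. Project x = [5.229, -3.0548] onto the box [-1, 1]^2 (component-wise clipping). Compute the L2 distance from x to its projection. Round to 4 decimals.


Project each component onto [-1, 1].
clip(5.229) = 1.0, clip(-3.0548) = -1.0
Projection = [1.0, -1.0]
Squared diffs: [17.8844, 4.2222]
Distance = sqrt(22.1066) = 4.7018


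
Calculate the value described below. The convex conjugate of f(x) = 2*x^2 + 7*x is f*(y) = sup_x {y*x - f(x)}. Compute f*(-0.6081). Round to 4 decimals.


f*(y) = sup_x {y*x - a*x^2 - b*x} = sup_x {(y-b)*x - a*x^2}
FOC: (y - b) - 2a*x = 0 => x* = (y - b)/(2a)
x* = (-0.6081 - 7)/(2*2) = -1.902
f*(-0.6081) = (y-b)^2/(4a) = (-0.6081 - 7)^2/(4*2)
= 57.8832/8 = 7.2354


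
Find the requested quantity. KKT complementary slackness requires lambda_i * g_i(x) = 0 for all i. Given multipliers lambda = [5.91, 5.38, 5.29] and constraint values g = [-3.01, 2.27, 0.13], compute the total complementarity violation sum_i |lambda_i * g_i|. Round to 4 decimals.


KKT complementary slackness check:
lambda_1 * g_1 = 5.91 * -3.01 = -17.7891
lambda_2 * g_2 = 5.38 * 2.27 = 12.2126
lambda_3 * g_3 = 5.29 * 0.13 = 0.6877
Total violation = 17.7891 + 12.2126 + 0.6877 = 30.6894


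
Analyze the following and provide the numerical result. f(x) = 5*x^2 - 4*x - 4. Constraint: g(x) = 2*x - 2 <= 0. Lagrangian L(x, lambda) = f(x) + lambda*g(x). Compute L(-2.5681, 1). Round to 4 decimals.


Step 1: Evaluate f(x).
f(-2.5681) = 5*(-2.5681)^2 - 4*(-2.5681) - 4 = 39.2481
Step 2: Evaluate g(x).
g(-2.5681) = 2*-2.5681 - 2 = -7.1362
Step 3: Compute Lagrangian.
L = 39.2481 + 1*-7.1362 = 32.1119


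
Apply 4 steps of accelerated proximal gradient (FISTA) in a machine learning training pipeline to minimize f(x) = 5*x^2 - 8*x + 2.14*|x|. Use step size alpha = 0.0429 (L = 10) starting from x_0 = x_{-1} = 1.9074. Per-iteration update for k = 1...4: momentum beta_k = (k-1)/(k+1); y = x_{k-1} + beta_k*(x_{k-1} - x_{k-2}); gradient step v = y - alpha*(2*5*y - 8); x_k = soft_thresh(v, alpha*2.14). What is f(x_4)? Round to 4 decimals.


FISTA on f(x) = 5*x^2 - 8*x + 2.14*|x|
L = 10, alpha = 0.0429
Iteration 1: beta = 0.0, y = 1.9074 + 0.0*(1.9074 - 1.9074) = 1.9074
  grad(y) = 11.074, v = y - alpha*grad = 1.4323
  prox(v) = soft_thresh(1.4323, 0.0918) = 1.3405
Iteration 2: beta = 0.3333, y = 1.3405 + 0.3333*(1.3405 - 1.9074) = 1.1516
  grad(y) = 3.5156, v = y - alpha*grad = 1.0007
  prox(v) = soft_thresh(1.0007, 0.0918) = 0.9089
Iteration 3: beta = 0.5, y = 0.9089 + 0.5*(0.9089 - 1.3405) = 0.6931
  grad(y) = -1.0686, v = y - alpha*grad = 0.739
  prox(v) = soft_thresh(0.739, 0.0918) = 0.6472
Iteration 4: beta = 0.6, y = 0.6472 + 0.6*(0.6472 - 0.9089) = 0.4901
  grad(y) = -3.0988, v = y - alpha*grad = 0.6231
  prox(v) = soft_thresh(0.6231, 0.0918) = 0.5313
f(x_4) = 5*0.5313^2 - 8*0.5313 + 2.14*|0.5313| = -1.702


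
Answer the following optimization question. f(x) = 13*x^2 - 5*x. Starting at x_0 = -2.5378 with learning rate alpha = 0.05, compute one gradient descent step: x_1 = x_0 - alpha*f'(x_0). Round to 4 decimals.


We compute the gradient at x_0 and apply the update.
f'(x) = 26*x - 5
f'(-2.5378) = 26*-2.5378 - 5 = -70.9828
x_1 = -2.5378 - 0.05*-70.9828 = 1.0113


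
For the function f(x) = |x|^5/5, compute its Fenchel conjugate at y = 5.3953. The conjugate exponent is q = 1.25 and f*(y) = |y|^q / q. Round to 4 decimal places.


The conjugate exponent q satisfies 1/p + 1/q = 1.
p = 5, so q = 5/(5 - 1) = 1.25
|y|^q = 5.3953^1.25 = 8.2228
f*(5.3953) = 8.2228 / 1.25 = 6.5782


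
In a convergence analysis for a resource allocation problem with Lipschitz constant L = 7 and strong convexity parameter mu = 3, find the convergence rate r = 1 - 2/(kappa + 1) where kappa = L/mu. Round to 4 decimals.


Step 1: Compute the condition number.
kappa = L/mu = 7/3 = 2.3333
Step 2: Compute the convergence rate.
r = 1 - 2/(kappa + 1) = 1 - 2*mu/(L + mu) = (L - mu)/(L + mu) = 4/10 = 0.4


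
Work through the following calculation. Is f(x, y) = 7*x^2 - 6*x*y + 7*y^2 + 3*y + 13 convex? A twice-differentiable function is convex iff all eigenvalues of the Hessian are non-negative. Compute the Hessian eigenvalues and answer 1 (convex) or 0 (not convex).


The Hessian of f(x,y) = 7*x^2 - 6*x*y + 7*y^2 + 3*y + 13 is:
H = [[14, -6], [-6, 14]]
Trace = 14 + 14 = 28
Determinant = 14*14 - (-6)^2 = 160
Discriminant = (28)^2 - 4*160 = 144.0
Eigenvalues: lambda_1 = 8.0, lambda_2 = 20.0
The function is convex.

1


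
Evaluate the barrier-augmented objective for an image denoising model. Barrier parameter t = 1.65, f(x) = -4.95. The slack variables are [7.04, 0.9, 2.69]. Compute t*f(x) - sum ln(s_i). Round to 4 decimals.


Step 1: Compute log-barrier.
ln values: [1.9516, -0.1054, 0.9895]
phi = -(1.9516 - 0.1054 + 0.9895) = -2.8358
Step 2: Compute augmented objective.
t*f(x) = 1.65*-4.95 = -8.1675
Total = -8.1675 - 2.8358 = -11.0033


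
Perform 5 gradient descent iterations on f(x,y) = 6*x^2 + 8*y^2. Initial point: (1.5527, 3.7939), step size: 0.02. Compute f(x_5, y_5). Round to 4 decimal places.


Gradient descent on f(x,y) = 6*x^2 + 8*y^2.
Starting point: (1.5527, 3.7939), alpha = 0.02
Step 1: grad_x = 2*6*1.5527 = 18.6324, grad_y = 2*8*3.7939 = 60.7024
  x_1 = 1.5527 - 0.02*18.6324 = 1.1801
  y_1 = 3.7939 - 0.02*60.7024 = 2.5799
Step 2: grad_x = 2*6*1.1801 = 14.1606, grad_y = 2*8*2.5799 = 41.2776
  x_2 = 1.1801 - 0.02*14.1606 = 0.8968
  y_2 = 2.5799 - 0.02*41.2776 = 1.7543
Step 3: grad_x = 2*6*0.8968 = 10.7621, grad_y = 2*8*1.7543 = 28.0688
  x_3 = 0.8968 - 0.02*10.7621 = 0.6816
  y_3 = 1.7543 - 0.02*28.0688 = 1.1929
Step 4: grad_x = 2*6*0.6816 = 8.1792, grad_y = 2*8*1.1929 = 19.0868
  x_4 = 0.6816 - 0.02*8.1792 = 0.518
  y_4 = 1.1929 - 0.02*19.0868 = 0.8112
Step 5: grad_x = 2*6*0.518 = 6.2162, grad_y = 2*8*0.8112 = 12.979
  x_5 = 0.518 - 0.02*6.2162 = 0.3937
  y_5 = 0.8112 - 0.02*12.979 = 0.5516
f(0.3937, 0.5516) = 6*0.3937^2 + 8*0.5516^2 = 3.3641


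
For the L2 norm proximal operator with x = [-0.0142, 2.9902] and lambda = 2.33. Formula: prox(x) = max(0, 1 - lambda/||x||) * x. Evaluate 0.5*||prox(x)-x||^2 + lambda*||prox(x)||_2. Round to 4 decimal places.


Step 1: Compute ||x||.
||x|| = 2.9902
Step 2: Compute scaling factor.
scale = max(0, 1 - 2.33/2.9902) = 0.2208
Step 3: prox(x) = [-0.0031, 0.6602]
||prox(x)|| = 0.6602
Step 4: Proximal objective.
0.5*||prox-x||^2 = 2.7145
lambda*||prox|| = 1.5383
Total = 4.2528


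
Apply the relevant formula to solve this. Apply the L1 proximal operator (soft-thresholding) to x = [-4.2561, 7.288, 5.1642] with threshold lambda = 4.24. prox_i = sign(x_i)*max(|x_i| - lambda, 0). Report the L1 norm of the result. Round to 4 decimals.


Soft-thresholding with lambda = 4.24:
prox(-4.2561) = sign(-4.2561)*max(|-4.2561| - 4.24, 0) = -0.0161
prox(7.288) = sign(7.288)*max(|7.288| - 4.24, 0) = 3.048
prox(5.1642) = sign(5.1642)*max(|5.1642| - 4.24, 0) = 0.9242
prox(x) = [-0.0161, 3.048, 0.9242]
||prox(x)||_1 = 0.0161 + 3.048 + 0.9242 = 3.9883


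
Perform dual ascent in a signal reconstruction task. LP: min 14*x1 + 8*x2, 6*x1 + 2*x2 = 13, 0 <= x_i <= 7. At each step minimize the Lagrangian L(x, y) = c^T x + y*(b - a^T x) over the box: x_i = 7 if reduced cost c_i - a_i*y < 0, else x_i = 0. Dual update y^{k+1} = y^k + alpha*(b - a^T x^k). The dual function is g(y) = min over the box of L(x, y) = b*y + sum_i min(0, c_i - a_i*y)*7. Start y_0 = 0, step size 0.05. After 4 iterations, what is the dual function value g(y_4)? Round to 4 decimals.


Dual ascent for LP: min 14*x1 + 8*x2, 6*x1 + 2*x2 = 13, 0 <= x_i <= 7
Step 1: y^k = 0.0, reduced costs: (14.0, 8.0)
  x^k = (0.0, 0.0), subgradient = b - a^T x = 13.0
  y^{k+1} = 0.0 + 0.05*13.0 = 0.65
Step 2: y^k = 0.65, reduced costs: (10.1, 6.7)
  x^k = (0.0, 0.0), subgradient = b - a^T x = 13.0
  y^{k+1} = 0.65 + 0.05*13.0 = 1.3
Step 3: y^k = 1.3, reduced costs: (6.2, 5.4)
  x^k = (0.0, 0.0), subgradient = b - a^T x = 13.0
  y^{k+1} = 1.3 + 0.05*13.0 = 1.95
Step 4: y^k = 1.95, reduced costs: (2.3, 4.1)
  x^k = (0.0, 0.0), subgradient = b - a^T x = 13.0
  y^{k+1} = 1.95 + 0.05*13.0 = 2.6
Dual objective at y_4 = 2.6: reduced costs (-1.6, 2.8), box minimizer x = (7.0, 0.0)
g(y_4) = b*y + (c1 - a1*y)*x1 + (c2 - a2*y)*x2 = 13*2.6 + (-1.6)*7.0 + 2.8*0.0 = 33.8 - 11.2 + 0.0 = 22.6


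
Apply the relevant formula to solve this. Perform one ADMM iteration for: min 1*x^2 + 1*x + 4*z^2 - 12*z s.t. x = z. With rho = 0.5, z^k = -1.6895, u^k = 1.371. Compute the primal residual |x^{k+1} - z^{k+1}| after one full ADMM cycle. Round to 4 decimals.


ADMM iteration with rho = 0.5, z^k = -1.6895, u^k = 1.371
Step 1: x-update.
Minimize 1*x^2 + 1*x + (0.5/2)*(x + 1.6895 + 1.371)^2
FOC: (2*1 + 0.5)*x = -1 + 0.5*(-1.6895 - 1.371)
x^{k+1} = -1.0121
Step 2: z-update.
Minimize 4*z^2 - 12*z + (0.5/2)*(-1.0121 - z + 1.371)^2
FOC: (2*4 + 0.5)*z = 12 + 0.5*(-1.0121 + 1.371)
z^{k+1} = 1.4329
Step 3: u-update.
u^{k+1} = 1.371 - 1.0121 - 1.4329 = -1.074
Step 4: Primal residual = |-1.0121 - 1.4329| = 2.445


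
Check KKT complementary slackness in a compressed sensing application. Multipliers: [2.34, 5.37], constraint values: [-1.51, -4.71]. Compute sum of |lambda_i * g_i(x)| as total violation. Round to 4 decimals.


KKT complementary slackness check:
lambda_1 * g_1 = 2.34 * -1.51 = -3.5334
lambda_2 * g_2 = 5.37 * -4.71 = -25.2927
Total violation = 3.5334 + 25.2927 = 28.8261


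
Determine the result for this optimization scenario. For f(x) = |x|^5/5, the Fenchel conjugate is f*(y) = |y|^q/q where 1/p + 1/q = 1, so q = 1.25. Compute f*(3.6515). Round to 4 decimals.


The conjugate exponent q satisfies 1/p + 1/q = 1.
p = 5, so q = 5/(5 - 1) = 1.25
|y|^q = 3.6515^1.25 = 5.0476
f*(3.6515) = 5.0476 / 1.25 = 4.0381


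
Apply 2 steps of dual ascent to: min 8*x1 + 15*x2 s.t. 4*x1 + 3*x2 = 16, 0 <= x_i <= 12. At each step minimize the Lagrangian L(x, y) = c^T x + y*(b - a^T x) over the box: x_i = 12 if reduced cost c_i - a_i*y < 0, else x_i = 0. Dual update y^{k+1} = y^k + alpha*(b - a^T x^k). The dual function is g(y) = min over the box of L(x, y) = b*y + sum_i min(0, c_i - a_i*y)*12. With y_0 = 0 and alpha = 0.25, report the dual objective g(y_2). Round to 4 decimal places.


Dual ascent for LP: min 8*x1 + 15*x2, 4*x1 + 3*x2 = 16, 0 <= x_i <= 12
Step 1: y^k = 0.0, reduced costs: (8.0, 15.0)
  x^k = (0.0, 0.0), subgradient = b - a^T x = 16.0
  y^{k+1} = 0.0 + 0.25*16.0 = 4.0
Step 2: y^k = 4.0, reduced costs: (-8.0, 3.0)
  x^k = (12.0, 0.0), subgradient = b - a^T x = -32.0
  y^{k+1} = 4.0 + 0.25*-32.0 = -4.0
Dual objective at y_2 = -4.0: reduced costs (24.0, 27.0), box minimizer x = (0.0, 0.0)
g(y_2) = b*y + (c1 - a1*y)*x1 + (c2 - a2*y)*x2 = 16*(-4.0) + 24.0*0.0 + 27.0*0.0 = -64.0 + 0.0 + 0.0 = -64.0


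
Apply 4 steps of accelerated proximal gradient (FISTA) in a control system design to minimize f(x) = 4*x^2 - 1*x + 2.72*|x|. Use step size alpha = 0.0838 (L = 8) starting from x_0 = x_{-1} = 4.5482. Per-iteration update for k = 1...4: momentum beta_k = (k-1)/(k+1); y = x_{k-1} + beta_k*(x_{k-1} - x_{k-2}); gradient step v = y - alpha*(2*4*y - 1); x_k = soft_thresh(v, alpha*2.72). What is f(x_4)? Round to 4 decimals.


FISTA on f(x) = 4*x^2 - 1*x + 2.72*|x|
L = 8, alpha = 0.0838
Iteration 1: beta = 0.0, y = 4.5482 + 0.0*(4.5482 - 4.5482) = 4.5482
  grad(y) = 35.3856, v = y - alpha*grad = 1.5829
  prox(v) = soft_thresh(1.5829, 0.2279) = 1.355
Iteration 2: beta = 0.3333, y = 1.355 + 0.3333*(1.355 - 4.5482) = 0.2905
  grad(y) = 1.3243, v = y - alpha*grad = 0.1796
  prox(v) = soft_thresh(0.1796, 0.2279) = 0.0
Iteration 3: beta = 0.5, y = 0.0 + 0.5*(0.0 - 1.355) = -0.6775
  grad(y) = -6.4198, v = y - alpha*grad = -0.1395
  prox(v) = soft_thresh(-0.1395, 0.2279) = 0.0
Iteration 4: beta = 0.6, y = 0.0 + 0.6*(0.0 - 0.0) = 0.0
  grad(y) = -1.0, v = y - alpha*grad = 0.0838
  prox(v) = soft_thresh(0.0838, 0.2279) = 0.0
f(x_4) = 4*0.0^2 - 1*0.0 + 2.72*|0.0| = 0.0


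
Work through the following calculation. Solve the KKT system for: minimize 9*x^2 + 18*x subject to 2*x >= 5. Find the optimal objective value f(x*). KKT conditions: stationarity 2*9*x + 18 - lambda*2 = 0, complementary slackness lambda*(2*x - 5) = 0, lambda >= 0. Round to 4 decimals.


Step 1: Try lambda = 0 (constraint inactive).
x_unc = -18/(2*9) = -1.0
Check: 2*-1.0 = -2.0 < 5 -- violated!
Step 2: Constraint must be active: 2*x = 5
x* = 5/2 = 2.5
lambda = (2*9*2.5 + 18)/2 = 31.5
Step 3: Compute optimal value.
f(x*) = 9*2.5^2 + 18*2.5 = 101.25


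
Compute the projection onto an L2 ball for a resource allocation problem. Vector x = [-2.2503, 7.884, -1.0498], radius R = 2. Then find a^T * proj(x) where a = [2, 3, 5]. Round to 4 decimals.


Step 1: Compute ||x|| (intermediates to 6 decimals).
||x|| = sqrt((-2.2503)^2 + 7.884^2 + (-1.0498)^2) = 8.265796
Step 2: Project.
Since ||x|| > R, scale = R/||x|| = 2/8.265796 = 0.241961, proj(x) = scale * x
proj(x) = [-0.544485, 1.907621, -0.254011]
Step 3: Dot product.
a^T * proj(x) = 2*(-0.544485) + 3*1.907621 + 5*(-0.254011) = 3.3638


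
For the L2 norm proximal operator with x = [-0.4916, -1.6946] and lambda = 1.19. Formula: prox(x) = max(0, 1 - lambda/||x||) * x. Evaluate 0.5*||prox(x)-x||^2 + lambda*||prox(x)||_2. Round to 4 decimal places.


Step 1: Compute ||x||.
||x|| = 1.7645
Step 2: Compute scaling factor.
scale = max(0, 1 - 1.19/1.7645) = 0.3256
Step 3: prox(x) = [-0.1601, -0.5517]
||prox(x)|| = 0.5745
Step 4: Proximal objective.
0.5*||prox-x||^2 = 0.7081
lambda*||prox|| = 0.6837
Total = 1.3917


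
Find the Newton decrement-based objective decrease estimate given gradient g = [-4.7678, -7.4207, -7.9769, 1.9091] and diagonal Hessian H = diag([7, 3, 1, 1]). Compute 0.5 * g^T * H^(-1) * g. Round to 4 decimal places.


Step 1: H is diagonal, so H^(-1) * g = [-0.6811, -2.4736, -7.9769, 1.9091].
Step 2: g^T H^(-1) g = sum_i g_i^2 / H_ii
  = (-4.7678)^2/7 + (-7.4207)^2/3 + (-7.9769)^2/1 + (1.9091)^2/1
  = 3.2474 + 18.3556 + 63.6309 + 3.6447 = 88.8786
Step 3: Objective decrease = 0.5 * g^T H^(-1) g = 44.4393
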